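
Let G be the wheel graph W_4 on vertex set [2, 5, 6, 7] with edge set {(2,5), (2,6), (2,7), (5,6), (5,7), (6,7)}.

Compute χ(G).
χ(G) = 4

Clique number ω(G) = 4 (lower bound: χ ≥ ω).
The clique on [2, 5, 6, 7] has size 4, forcing χ ≥ 4, and the coloring below uses 4 colors, so χ(G) = 4.
A valid 4-coloring: color 1: [6]; color 2: [5]; color 3: [7]; color 4: [2].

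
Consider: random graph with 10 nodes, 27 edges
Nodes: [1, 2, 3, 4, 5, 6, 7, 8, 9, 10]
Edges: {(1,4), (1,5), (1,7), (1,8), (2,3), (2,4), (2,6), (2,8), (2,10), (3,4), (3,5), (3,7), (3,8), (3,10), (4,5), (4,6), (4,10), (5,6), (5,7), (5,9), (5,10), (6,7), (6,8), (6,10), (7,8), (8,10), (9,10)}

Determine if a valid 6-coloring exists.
Yes, G is 6-colorable

A valid 6-coloring: color 1: [2, 5]; color 2: [7, 10]; color 3: [4, 8, 9]; color 4: [1, 3, 6].
(χ(G) = 4 ≤ 6.)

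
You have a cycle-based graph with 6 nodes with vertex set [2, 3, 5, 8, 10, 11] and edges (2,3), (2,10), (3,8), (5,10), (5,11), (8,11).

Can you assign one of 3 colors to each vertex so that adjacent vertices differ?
A valid 3-coloring: color 1: [2, 5, 8]; color 2: [3, 10, 11].
(χ(G) = 2 ≤ 3.)

Yes, G is 3-colorable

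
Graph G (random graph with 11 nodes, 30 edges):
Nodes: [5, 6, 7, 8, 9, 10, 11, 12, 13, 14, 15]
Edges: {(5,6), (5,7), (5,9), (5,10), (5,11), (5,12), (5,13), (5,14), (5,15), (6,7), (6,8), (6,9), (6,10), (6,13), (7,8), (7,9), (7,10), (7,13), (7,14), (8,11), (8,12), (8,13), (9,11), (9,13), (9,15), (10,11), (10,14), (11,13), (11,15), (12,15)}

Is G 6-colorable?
A valid 6-coloring: color 1: [5, 8]; color 2: [7, 11, 12]; color 3: [9, 10]; color 4: [13, 14, 15]; color 5: [6].
(χ(G) = 5 ≤ 6.)

Yes, G is 6-colorable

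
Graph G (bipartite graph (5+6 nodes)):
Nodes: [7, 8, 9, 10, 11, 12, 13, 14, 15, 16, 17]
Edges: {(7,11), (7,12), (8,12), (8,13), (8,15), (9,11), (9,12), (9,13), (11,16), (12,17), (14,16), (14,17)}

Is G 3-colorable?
A valid 3-coloring: color 1: [10, 11, 12, 13, 14, 15]; color 2: [7, 8, 9, 16, 17].
(χ(G) = 2 ≤ 3.)

Yes, G is 3-colorable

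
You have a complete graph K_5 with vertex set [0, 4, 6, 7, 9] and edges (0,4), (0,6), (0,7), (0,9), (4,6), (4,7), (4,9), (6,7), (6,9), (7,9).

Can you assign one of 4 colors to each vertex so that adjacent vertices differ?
The clique on vertices [0, 4, 6, 7, 9] has size 5 > 4, so it alone needs 5 colors.

No, G is not 4-colorable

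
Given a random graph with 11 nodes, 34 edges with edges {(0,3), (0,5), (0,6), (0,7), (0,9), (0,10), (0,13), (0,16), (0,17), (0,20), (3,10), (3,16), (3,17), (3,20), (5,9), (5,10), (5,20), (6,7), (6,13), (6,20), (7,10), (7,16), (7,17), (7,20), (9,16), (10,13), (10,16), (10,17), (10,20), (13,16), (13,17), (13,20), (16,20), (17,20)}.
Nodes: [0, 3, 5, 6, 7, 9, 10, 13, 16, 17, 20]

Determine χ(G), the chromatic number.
Clique number ω(G) = 5 (lower bound: χ ≥ ω).
The clique on [0, 3, 10, 16, 20] has size 5, forcing χ ≥ 5, and the coloring below uses 5 colors, so χ(G) = 5.
A valid 5-coloring: color 1: [0]; color 2: [9, 20]; color 3: [6, 10]; color 4: [5, 16, 17]; color 5: [3, 7, 13].

χ(G) = 5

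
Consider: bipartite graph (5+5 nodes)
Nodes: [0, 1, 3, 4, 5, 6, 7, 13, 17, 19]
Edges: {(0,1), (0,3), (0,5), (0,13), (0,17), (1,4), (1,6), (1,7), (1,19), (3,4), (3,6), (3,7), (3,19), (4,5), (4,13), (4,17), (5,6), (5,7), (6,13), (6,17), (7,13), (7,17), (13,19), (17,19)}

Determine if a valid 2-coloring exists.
A valid 2-coloring: color 1: [0, 4, 6, 7, 19]; color 2: [1, 3, 5, 13, 17].
(χ(G) = 2 ≤ 2.)

Yes, G is 2-colorable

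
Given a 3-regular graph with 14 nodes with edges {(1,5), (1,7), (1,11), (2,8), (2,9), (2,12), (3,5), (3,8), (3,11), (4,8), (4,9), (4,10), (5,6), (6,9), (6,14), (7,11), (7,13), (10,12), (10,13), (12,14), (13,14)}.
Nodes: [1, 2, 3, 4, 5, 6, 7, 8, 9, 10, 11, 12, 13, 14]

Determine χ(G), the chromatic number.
χ(G) = 3

Clique number ω(G) = 3 (lower bound: χ ≥ ω).
The clique on [1, 7, 11] has size 3, forcing χ ≥ 3, and the coloring below uses 3 colors, so χ(G) = 3.
A valid 3-coloring: color 1: [5, 8, 9, 10, 11, 14]; color 2: [1, 2, 3, 4, 6, 13]; color 3: [7, 12].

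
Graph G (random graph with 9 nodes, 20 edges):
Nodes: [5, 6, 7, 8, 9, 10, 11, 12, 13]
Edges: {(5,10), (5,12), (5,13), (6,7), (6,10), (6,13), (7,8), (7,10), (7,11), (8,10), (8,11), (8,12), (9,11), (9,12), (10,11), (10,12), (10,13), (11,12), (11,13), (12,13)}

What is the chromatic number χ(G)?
χ(G) = 4

Clique number ω(G) = 4 (lower bound: χ ≥ ω).
The clique on [8, 10, 11, 12] has size 4, forcing χ ≥ 4, and the coloring below uses 4 colors, so χ(G) = 4.
A valid 4-coloring: color 1: [9, 10]; color 2: [7, 12]; color 3: [5, 6, 11]; color 4: [8, 13].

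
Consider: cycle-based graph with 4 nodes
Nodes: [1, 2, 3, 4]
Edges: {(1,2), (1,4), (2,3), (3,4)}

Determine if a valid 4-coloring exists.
Yes, G is 4-colorable

A valid 4-coloring: color 1: [1, 3]; color 2: [2, 4].
(χ(G) = 2 ≤ 4.)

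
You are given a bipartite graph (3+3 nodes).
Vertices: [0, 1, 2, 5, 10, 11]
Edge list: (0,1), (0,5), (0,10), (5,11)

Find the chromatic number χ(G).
Clique number ω(G) = 2 (lower bound: χ ≥ ω).
The graph is bipartite (no odd cycle), so 2 colors suffice: χ(G) = 2.
A valid 2-coloring: color 1: [0, 2, 11]; color 2: [1, 5, 10].

χ(G) = 2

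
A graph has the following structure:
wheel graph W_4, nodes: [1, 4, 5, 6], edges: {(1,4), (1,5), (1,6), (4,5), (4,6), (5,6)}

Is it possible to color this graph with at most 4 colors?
Yes, G is 4-colorable

A valid 4-coloring: color 1: [5]; color 2: [1]; color 3: [4]; color 4: [6].
(χ(G) = 4 ≤ 4.)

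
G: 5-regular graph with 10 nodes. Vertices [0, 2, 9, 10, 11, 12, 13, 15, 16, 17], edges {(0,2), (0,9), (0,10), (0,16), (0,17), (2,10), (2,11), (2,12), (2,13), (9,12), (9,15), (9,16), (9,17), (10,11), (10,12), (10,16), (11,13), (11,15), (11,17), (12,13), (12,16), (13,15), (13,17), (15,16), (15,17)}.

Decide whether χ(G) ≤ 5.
A valid 5-coloring: color 1: [2, 15]; color 2: [0, 11, 12]; color 3: [9, 10, 13]; color 4: [16, 17].
(χ(G) = 4 ≤ 5.)

Yes, G is 5-colorable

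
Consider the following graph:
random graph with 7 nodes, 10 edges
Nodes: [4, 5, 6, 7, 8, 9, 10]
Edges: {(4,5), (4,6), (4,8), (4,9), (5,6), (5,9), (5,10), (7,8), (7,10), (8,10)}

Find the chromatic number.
χ(G) = 3

Clique number ω(G) = 3 (lower bound: χ ≥ ω).
The clique on [7, 8, 10] has size 3, forcing χ ≥ 3, and the coloring below uses 3 colors, so χ(G) = 3.
A valid 3-coloring: color 1: [4, 10]; color 2: [5, 8]; color 3: [6, 7, 9].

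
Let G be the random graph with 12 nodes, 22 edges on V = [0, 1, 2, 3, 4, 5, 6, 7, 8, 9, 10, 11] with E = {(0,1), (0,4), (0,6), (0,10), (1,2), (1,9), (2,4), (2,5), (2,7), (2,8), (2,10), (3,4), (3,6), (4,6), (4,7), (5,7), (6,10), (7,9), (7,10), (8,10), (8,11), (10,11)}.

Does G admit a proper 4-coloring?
Yes, G is 4-colorable

A valid 4-coloring: color 1: [0, 2, 3, 9, 11]; color 2: [1, 4, 5, 10]; color 3: [6, 7, 8].
(χ(G) = 3 ≤ 4.)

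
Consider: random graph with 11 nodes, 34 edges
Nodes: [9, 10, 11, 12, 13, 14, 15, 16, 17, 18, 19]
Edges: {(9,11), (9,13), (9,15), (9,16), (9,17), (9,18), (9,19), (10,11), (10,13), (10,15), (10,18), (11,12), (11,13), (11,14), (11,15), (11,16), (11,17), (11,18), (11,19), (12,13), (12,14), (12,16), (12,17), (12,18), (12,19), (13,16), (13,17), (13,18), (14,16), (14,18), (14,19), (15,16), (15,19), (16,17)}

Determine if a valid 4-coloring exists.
No, G is not 4-colorable

The clique on vertices [9, 11, 13, 16, 17] has size 5 > 4, so it alone needs 5 colors.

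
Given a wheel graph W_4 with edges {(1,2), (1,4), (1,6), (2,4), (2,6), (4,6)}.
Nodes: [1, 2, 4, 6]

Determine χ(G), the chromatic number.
χ(G) = 4

Clique number ω(G) = 4 (lower bound: χ ≥ ω).
The clique on [1, 2, 4, 6] has size 4, forcing χ ≥ 4, and the coloring below uses 4 colors, so χ(G) = 4.
A valid 4-coloring: color 1: [4]; color 2: [6]; color 3: [2]; color 4: [1].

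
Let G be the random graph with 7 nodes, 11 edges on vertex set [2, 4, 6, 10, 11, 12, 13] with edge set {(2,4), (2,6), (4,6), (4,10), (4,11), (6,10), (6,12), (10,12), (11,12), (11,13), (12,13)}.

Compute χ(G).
χ(G) = 3

Clique number ω(G) = 3 (lower bound: χ ≥ ω).
The clique on [11, 12, 13] has size 3, forcing χ ≥ 3, and the coloring below uses 3 colors, so χ(G) = 3.
A valid 3-coloring: color 1: [4, 12]; color 2: [6, 11]; color 3: [2, 10, 13].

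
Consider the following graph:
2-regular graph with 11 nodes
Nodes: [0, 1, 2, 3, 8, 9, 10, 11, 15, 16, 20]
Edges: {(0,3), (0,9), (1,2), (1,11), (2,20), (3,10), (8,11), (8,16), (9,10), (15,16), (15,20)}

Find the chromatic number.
Clique number ω(G) = 2 (lower bound: χ ≥ ω).
Odd cycle [8, 16, 15, 20, 2, 1, 11] needs 3 colors (χ ≥ 3).
The coloring below uses 3 colors, so χ(G) = 3.
A valid 3-coloring: color 1: [0, 1, 10, 16, 20]; color 2: [2, 3, 8, 9, 15]; color 3: [11].

χ(G) = 3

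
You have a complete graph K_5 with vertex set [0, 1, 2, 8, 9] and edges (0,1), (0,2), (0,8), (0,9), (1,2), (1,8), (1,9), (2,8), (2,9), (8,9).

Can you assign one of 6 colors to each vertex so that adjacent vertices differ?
Yes, G is 6-colorable

A valid 6-coloring: color 1: [9]; color 2: [0]; color 3: [2]; color 4: [1]; color 5: [8].
(χ(G) = 5 ≤ 6.)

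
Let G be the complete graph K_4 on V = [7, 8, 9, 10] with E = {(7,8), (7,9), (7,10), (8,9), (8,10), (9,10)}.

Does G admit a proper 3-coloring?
No, G is not 3-colorable

The clique on vertices [7, 8, 9, 10] has size 4 > 3, so it alone needs 4 colors.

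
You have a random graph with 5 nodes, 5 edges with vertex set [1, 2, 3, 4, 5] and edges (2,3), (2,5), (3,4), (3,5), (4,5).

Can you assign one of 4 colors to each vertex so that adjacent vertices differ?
Yes, G is 4-colorable

A valid 4-coloring: color 1: [1, 3]; color 2: [5]; color 3: [2, 4].
(χ(G) = 3 ≤ 4.)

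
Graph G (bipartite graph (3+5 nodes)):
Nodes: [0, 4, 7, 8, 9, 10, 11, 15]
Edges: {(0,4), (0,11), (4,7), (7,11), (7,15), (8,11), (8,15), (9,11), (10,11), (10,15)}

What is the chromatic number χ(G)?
χ(G) = 2

Clique number ω(G) = 2 (lower bound: χ ≥ ω).
The graph is bipartite (no odd cycle), so 2 colors suffice: χ(G) = 2.
A valid 2-coloring: color 1: [4, 11, 15]; color 2: [0, 7, 8, 9, 10].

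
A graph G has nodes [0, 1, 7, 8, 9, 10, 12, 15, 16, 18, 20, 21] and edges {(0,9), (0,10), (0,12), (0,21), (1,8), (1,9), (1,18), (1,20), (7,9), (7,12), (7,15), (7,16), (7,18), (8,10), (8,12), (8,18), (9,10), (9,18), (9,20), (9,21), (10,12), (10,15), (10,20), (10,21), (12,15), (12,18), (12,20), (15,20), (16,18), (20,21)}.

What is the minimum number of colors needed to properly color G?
χ(G) = 4

Clique number ω(G) = 4 (lower bound: χ ≥ ω).
The clique on [0, 9, 10, 21] has size 4, forcing χ ≥ 4, and the coloring below uses 4 colors, so χ(G) = 4.
A valid 4-coloring: color 1: [9, 12, 16]; color 2: [1, 7, 10]; color 3: [0, 18, 20]; color 4: [8, 15, 21].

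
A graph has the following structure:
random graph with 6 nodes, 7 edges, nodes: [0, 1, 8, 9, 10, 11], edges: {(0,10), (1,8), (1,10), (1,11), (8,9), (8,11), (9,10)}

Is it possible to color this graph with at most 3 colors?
Yes, G is 3-colorable

A valid 3-coloring: color 1: [8, 10]; color 2: [0, 1, 9]; color 3: [11].
(χ(G) = 3 ≤ 3.)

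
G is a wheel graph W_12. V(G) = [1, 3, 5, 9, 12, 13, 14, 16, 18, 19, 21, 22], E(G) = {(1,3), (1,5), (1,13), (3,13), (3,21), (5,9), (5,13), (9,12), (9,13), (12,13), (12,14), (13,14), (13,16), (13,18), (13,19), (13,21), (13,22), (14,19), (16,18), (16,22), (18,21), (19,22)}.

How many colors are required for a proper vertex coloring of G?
Clique number ω(G) = 3 (lower bound: χ ≥ ω).
Odd cycle [1, 3, 21, 18, 16, 22, 19, 14, 12, 9, 5] needs 3 colors (χ ≥ 3).
Vertex 13 is adjacent to every vertex of [1, 3, 5, 9, 12, 14, 16, 18, 19, 21, 22], which already need 3 colors among themselves, so 13 needs a new color (χ ≥ 4).
The coloring below uses 4 colors, so χ(G) = 4.
A valid 4-coloring: color 1: [13]; color 2: [1, 9, 16, 19, 21]; color 3: [3, 5, 14, 18, 22]; color 4: [12].

χ(G) = 4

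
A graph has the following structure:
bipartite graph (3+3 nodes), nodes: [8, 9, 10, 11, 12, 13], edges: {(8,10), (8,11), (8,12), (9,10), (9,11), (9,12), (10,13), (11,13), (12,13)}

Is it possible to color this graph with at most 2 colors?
Yes, G is 2-colorable

A valid 2-coloring: color 1: [10, 11, 12]; color 2: [8, 9, 13].
(χ(G) = 2 ≤ 2.)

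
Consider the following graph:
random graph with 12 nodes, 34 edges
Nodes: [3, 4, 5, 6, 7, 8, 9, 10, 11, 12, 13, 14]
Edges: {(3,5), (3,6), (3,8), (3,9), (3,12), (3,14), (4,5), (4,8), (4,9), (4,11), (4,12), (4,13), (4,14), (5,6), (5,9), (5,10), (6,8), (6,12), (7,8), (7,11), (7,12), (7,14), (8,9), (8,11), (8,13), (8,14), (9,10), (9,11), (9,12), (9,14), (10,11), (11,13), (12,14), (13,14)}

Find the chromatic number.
χ(G) = 4

Clique number ω(G) = 4 (lower bound: χ ≥ ω).
The clique on [4, 8, 9, 11] has size 4, forcing χ ≥ 4, and the coloring below uses 4 colors, so χ(G) = 4.
A valid 4-coloring: color 1: [5, 8, 12]; color 2: [6, 7, 9, 13]; color 3: [11, 14]; color 4: [3, 4, 10].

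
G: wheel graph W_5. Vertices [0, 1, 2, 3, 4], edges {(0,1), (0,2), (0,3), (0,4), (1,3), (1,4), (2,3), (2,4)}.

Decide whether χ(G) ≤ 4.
A valid 4-coloring: color 1: [0]; color 2: [1, 2]; color 3: [3, 4].
(χ(G) = 3 ≤ 4.)

Yes, G is 4-colorable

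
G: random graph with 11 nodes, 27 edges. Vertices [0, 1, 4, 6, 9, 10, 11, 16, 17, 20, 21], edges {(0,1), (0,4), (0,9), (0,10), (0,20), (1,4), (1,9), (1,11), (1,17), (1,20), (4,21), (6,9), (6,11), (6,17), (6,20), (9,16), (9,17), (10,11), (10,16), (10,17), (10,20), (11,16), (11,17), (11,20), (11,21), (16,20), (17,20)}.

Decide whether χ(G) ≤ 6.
Yes, G is 6-colorable

A valid 6-coloring: color 1: [4, 9, 20]; color 2: [0, 11]; color 3: [16, 17, 21]; color 4: [1, 6, 10].
(χ(G) = 4 ≤ 6.)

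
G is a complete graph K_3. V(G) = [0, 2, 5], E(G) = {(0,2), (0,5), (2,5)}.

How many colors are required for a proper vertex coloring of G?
χ(G) = 3

Clique number ω(G) = 3 (lower bound: χ ≥ ω).
The clique on [0, 2, 5] has size 3, forcing χ ≥ 3, and the coloring below uses 3 colors, so χ(G) = 3.
A valid 3-coloring: color 1: [5]; color 2: [0]; color 3: [2].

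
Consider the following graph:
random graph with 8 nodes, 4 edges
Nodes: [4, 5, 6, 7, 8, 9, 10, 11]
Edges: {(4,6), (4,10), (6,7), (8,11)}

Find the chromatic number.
Clique number ω(G) = 2 (lower bound: χ ≥ ω).
The graph is bipartite (no odd cycle), so 2 colors suffice: χ(G) = 2.
A valid 2-coloring: color 1: [4, 5, 7, 9, 11]; color 2: [6, 8, 10].

χ(G) = 2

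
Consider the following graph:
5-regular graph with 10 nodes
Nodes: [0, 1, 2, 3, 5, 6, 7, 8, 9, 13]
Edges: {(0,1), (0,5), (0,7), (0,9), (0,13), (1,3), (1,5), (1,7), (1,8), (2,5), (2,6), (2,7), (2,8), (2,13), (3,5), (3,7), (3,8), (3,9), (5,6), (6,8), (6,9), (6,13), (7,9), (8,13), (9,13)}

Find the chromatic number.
Clique number ω(G) = 4 (lower bound: χ ≥ ω).
The clique on [2, 6, 8, 13] has size 4, forcing χ ≥ 4, and the coloring below uses 4 colors, so χ(G) = 4.
A valid 4-coloring: color 1: [1, 13]; color 2: [0, 3, 6]; color 3: [5, 7, 8]; color 4: [2, 9].

χ(G) = 4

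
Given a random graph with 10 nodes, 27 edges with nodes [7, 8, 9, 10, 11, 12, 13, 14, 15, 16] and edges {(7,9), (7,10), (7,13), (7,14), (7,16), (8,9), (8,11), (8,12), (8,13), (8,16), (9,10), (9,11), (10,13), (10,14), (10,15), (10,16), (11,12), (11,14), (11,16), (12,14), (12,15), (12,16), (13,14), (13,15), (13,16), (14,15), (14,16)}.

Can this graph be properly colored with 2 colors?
No, G is not 2-colorable

The clique on vertices [7, 10, 13, 14, 16] has size 5 > 2, so it alone needs 5 colors.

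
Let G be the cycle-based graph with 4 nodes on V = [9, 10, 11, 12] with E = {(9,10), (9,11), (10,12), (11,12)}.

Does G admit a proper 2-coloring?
Yes, G is 2-colorable

A valid 2-coloring: color 1: [10, 11]; color 2: [9, 12].
(χ(G) = 2 ≤ 2.)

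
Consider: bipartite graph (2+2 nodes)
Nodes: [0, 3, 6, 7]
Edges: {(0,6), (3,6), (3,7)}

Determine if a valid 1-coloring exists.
Edge (0,6) forces its endpoints to differ, so 1 color is not enough.

No, G is not 1-colorable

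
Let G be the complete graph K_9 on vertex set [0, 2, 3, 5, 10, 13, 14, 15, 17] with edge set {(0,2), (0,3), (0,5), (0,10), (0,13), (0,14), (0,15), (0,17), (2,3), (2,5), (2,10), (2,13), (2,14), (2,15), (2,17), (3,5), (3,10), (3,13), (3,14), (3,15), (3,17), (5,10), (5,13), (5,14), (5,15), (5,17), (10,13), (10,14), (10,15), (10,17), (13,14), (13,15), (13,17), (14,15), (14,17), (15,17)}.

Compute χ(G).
χ(G) = 9

Clique number ω(G) = 9 (lower bound: χ ≥ ω).
The clique on [0, 2, 3, 5, 10, 13, 14, 15, 17] has size 9, forcing χ ≥ 9, and the coloring below uses 9 colors, so χ(G) = 9.
A valid 9-coloring: color 1: [13]; color 2: [0]; color 3: [5]; color 4: [17]; color 5: [10]; color 6: [2]; color 7: [15]; color 8: [14]; color 9: [3].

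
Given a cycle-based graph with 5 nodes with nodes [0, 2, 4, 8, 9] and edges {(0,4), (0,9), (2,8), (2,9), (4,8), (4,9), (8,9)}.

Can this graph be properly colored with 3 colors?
Yes, G is 3-colorable

A valid 3-coloring: color 1: [9]; color 2: [2, 4]; color 3: [0, 8].
(χ(G) = 3 ≤ 3.)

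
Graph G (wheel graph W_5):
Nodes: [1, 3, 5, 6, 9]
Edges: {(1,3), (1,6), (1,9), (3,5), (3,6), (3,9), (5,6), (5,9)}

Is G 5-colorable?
Yes, G is 5-colorable

A valid 5-coloring: color 1: [3]; color 2: [6, 9]; color 3: [1, 5].
(χ(G) = 3 ≤ 5.)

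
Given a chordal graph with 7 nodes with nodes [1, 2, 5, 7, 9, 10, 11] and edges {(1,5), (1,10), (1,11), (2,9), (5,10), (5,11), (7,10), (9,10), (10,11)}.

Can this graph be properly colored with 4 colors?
A valid 4-coloring: color 1: [2, 10]; color 2: [1, 7, 9]; color 3: [11]; color 4: [5].
(χ(G) = 4 ≤ 4.)

Yes, G is 4-colorable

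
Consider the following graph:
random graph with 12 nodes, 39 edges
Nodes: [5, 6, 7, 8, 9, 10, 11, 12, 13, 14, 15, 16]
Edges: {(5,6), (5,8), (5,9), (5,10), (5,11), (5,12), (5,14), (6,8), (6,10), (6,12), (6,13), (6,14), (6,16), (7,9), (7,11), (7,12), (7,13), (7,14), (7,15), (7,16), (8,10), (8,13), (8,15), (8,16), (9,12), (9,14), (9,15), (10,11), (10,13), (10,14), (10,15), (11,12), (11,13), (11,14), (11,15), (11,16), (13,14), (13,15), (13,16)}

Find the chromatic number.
χ(G) = 5

Clique number ω(G) = 4 (lower bound: χ ≥ ω).
Odd cycle [11, 15, 8, 6, 14] needs 3 colors (χ ≥ 3).
Vertex 10 is adjacent to every vertex of [6, 8, 11, 14, 15], which already need 3 colors among themselves, so 10 needs a new color (χ ≥ 4).
Vertex 13 is adjacent to every vertex of [6, 8, 10, 11, 14, 15], which already need 4 colors among themselves, so 13 needs a new color (χ ≥ 5).
The coloring below uses 5 colors, so χ(G) = 5.
A valid 5-coloring: color 1: [6, 9, 11]; color 2: [5, 13]; color 3: [8, 12, 14]; color 4: [7, 10]; color 5: [15, 16].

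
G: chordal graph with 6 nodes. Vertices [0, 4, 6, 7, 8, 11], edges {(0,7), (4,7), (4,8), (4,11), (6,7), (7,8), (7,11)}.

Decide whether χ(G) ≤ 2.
No, G is not 2-colorable

The clique on vertices [4, 7, 8] has size 3 > 2, so it alone needs 3 colors.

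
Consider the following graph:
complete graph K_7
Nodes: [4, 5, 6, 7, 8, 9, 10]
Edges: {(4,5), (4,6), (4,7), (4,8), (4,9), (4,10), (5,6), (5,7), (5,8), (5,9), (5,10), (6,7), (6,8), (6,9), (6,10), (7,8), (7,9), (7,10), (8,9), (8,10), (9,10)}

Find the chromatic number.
Clique number ω(G) = 7 (lower bound: χ ≥ ω).
The clique on [4, 5, 6, 7, 8, 9, 10] has size 7, forcing χ ≥ 7, and the coloring below uses 7 colors, so χ(G) = 7.
A valid 7-coloring: color 1: [5]; color 2: [7]; color 3: [8]; color 4: [6]; color 5: [9]; color 6: [10]; color 7: [4].

χ(G) = 7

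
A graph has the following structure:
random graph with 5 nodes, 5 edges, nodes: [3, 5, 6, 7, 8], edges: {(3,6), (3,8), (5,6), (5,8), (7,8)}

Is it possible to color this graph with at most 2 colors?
Yes, G is 2-colorable

A valid 2-coloring: color 1: [6, 8]; color 2: [3, 5, 7].
(χ(G) = 2 ≤ 2.)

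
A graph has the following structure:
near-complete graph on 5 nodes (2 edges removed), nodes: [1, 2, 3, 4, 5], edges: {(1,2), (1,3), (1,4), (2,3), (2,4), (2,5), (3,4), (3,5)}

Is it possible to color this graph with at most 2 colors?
The clique on vertices [1, 2, 3, 4] has size 4 > 2, so it alone needs 4 colors.

No, G is not 2-colorable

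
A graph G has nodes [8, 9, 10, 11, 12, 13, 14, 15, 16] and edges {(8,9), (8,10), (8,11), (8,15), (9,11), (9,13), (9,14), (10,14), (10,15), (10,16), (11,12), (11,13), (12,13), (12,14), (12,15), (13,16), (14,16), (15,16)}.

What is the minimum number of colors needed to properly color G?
Clique number ω(G) = 3 (lower bound: χ ≥ ω).
Suppose a proper 3-coloring c exists. The clique [8, 9, 11] takes 3 distinct colors; by symmetry let c(8) = 1, c(9) = 2, c(11) = 3.
- Vertex 13: neighbors [9, 11] already have colors [2, 3] ⇒ c(13) = 1.
- Vertex 12: neighbors [13, 11] already have colors [1, 3] ⇒ c(12) = 2.
- Vertex 15: neighbors [8, 12] already have colors [1, 2] ⇒ c(15) = 3.
- Vertex 10: neighbors [8, 15] already have colors [1, 3] ⇒ c(10) = 2.
- Vertex 16: neighbors [13, 10, 15] already have colors [1, 2, 3] — all 3 colors blocked. Contradiction.
The forced assignments end in a contradiction, so G has no proper 3-coloring (χ ≥ 4).
The coloring below uses 4 colors, so χ(G) = 4.
A valid 4-coloring: color 1: [8, 13, 14]; color 2: [9, 12, 16]; color 3: [11, 15]; color 4: [10].

χ(G) = 4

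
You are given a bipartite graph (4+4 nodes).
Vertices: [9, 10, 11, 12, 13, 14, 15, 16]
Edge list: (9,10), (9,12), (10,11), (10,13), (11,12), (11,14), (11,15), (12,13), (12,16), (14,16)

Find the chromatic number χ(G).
Clique number ω(G) = 2 (lower bound: χ ≥ ω).
The graph is bipartite (no odd cycle), so 2 colors suffice: χ(G) = 2.
A valid 2-coloring: color 1: [9, 11, 13, 16]; color 2: [10, 12, 14, 15].

χ(G) = 2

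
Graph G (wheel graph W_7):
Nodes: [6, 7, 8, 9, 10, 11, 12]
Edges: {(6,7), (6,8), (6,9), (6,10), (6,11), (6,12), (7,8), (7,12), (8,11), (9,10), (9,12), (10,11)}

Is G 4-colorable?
A valid 4-coloring: color 1: [6]; color 2: [7, 9, 11]; color 3: [8, 10, 12].
(χ(G) = 3 ≤ 4.)

Yes, G is 4-colorable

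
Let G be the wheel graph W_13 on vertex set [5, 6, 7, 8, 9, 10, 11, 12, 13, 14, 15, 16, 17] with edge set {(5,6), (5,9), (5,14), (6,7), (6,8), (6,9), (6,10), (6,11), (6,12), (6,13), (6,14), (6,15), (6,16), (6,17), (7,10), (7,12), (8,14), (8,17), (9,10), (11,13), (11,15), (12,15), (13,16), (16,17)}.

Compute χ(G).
χ(G) = 3

Clique number ω(G) = 3 (lower bound: χ ≥ ω).
The clique on [5, 6, 9] has size 3, forcing χ ≥ 3, and the coloring below uses 3 colors, so χ(G) = 3.
A valid 3-coloring: color 1: [6]; color 2: [7, 9, 13, 14, 15, 17]; color 3: [5, 8, 10, 11, 12, 16].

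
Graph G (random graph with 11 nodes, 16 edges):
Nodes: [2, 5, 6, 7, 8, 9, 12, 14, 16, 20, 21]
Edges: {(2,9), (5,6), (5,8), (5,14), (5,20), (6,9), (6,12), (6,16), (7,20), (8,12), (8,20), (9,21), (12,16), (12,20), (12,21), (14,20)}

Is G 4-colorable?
A valid 4-coloring: color 1: [5, 7, 9, 12]; color 2: [2, 6, 20, 21]; color 3: [8, 14, 16].
(χ(G) = 3 ≤ 4.)

Yes, G is 4-colorable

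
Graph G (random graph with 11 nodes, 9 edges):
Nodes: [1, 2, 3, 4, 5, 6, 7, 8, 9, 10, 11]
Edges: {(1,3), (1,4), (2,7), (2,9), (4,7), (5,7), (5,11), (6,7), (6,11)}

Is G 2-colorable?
A valid 2-coloring: color 1: [1, 7, 8, 9, 10, 11]; color 2: [2, 3, 4, 5, 6].
(χ(G) = 2 ≤ 2.)

Yes, G is 2-colorable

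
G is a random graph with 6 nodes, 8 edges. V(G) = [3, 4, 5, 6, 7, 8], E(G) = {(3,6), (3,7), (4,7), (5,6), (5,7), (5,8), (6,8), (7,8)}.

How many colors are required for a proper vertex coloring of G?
Clique number ω(G) = 3 (lower bound: χ ≥ ω).
The clique on [5, 6, 8] has size 3, forcing χ ≥ 3, and the coloring below uses 3 colors, so χ(G) = 3.
A valid 3-coloring: color 1: [6, 7]; color 2: [3, 4, 5]; color 3: [8].

χ(G) = 3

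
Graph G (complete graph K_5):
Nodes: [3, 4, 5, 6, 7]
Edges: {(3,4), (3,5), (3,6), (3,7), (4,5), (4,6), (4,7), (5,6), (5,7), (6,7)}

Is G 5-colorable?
Yes, G is 5-colorable

A valid 5-coloring: color 1: [5]; color 2: [3]; color 3: [7]; color 4: [6]; color 5: [4].
(χ(G) = 5 ≤ 5.)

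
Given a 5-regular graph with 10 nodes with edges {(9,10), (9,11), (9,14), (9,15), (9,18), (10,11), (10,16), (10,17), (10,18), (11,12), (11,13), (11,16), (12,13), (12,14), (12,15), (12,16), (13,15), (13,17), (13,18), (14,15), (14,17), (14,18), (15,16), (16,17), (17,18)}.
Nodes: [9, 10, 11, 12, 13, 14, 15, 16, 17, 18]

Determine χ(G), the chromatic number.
Clique number ω(G) = 3 (lower bound: χ ≥ ω).
Odd cycle [16, 17, 18, 9, 11] needs 3 colors (χ ≥ 3).
Vertex 10 is adjacent to every vertex of [9, 11, 16, 17, 18], which already need 3 colors among themselves, so 10 needs a new color (χ ≥ 4).
The coloring below uses 4 colors, so χ(G) = 4.
A valid 4-coloring: color 1: [10, 12]; color 2: [11, 15, 18]; color 3: [13, 14, 16]; color 4: [9, 17].

χ(G) = 4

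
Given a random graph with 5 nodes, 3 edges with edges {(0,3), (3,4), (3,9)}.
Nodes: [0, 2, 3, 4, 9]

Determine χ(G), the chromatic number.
Clique number ω(G) = 2 (lower bound: χ ≥ ω).
The graph is bipartite (no odd cycle), so 2 colors suffice: χ(G) = 2.
A valid 2-coloring: color 1: [2, 3]; color 2: [0, 4, 9].

χ(G) = 2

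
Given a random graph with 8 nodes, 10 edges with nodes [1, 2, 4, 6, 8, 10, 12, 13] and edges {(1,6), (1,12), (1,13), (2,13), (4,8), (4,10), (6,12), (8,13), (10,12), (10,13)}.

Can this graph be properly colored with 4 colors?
A valid 4-coloring: color 1: [4, 12, 13]; color 2: [1, 2, 8, 10]; color 3: [6].
(χ(G) = 3 ≤ 4.)

Yes, G is 4-colorable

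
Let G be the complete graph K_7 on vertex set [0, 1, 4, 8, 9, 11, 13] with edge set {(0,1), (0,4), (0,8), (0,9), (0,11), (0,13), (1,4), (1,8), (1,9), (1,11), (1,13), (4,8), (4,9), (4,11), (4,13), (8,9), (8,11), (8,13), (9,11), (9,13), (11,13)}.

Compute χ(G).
Clique number ω(G) = 7 (lower bound: χ ≥ ω).
The clique on [0, 1, 4, 8, 9, 11, 13] has size 7, forcing χ ≥ 7, and the coloring below uses 7 colors, so χ(G) = 7.
A valid 7-coloring: color 1: [4]; color 2: [11]; color 3: [13]; color 4: [8]; color 5: [9]; color 6: [1]; color 7: [0].

χ(G) = 7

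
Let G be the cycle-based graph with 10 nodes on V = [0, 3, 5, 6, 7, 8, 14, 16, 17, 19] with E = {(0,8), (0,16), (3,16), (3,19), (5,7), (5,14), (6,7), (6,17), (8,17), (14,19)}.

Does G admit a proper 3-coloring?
A valid 3-coloring: color 1: [0, 3, 7, 14, 17]; color 2: [5, 6, 8, 16, 19].
(χ(G) = 2 ≤ 3.)

Yes, G is 3-colorable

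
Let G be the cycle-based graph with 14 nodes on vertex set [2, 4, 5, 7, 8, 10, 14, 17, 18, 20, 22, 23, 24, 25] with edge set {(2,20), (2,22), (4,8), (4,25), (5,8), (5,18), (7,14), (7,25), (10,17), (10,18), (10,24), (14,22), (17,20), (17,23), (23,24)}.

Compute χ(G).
χ(G) = 2

Clique number ω(G) = 2 (lower bound: χ ≥ ω).
The graph is bipartite (no odd cycle), so 2 colors suffice: χ(G) = 2.
A valid 2-coloring: color 1: [2, 8, 14, 17, 18, 24, 25]; color 2: [4, 5, 7, 10, 20, 22, 23].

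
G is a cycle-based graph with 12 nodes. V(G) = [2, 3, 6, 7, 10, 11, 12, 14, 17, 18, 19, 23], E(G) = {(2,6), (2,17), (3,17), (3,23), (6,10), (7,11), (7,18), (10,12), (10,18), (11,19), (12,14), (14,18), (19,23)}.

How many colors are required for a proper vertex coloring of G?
Clique number ω(G) = 2 (lower bound: χ ≥ ω).
The graph is bipartite (no odd cycle), so 2 colors suffice: χ(G) = 2.
A valid 2-coloring: color 1: [2, 3, 7, 10, 14, 19]; color 2: [6, 11, 12, 17, 18, 23].

χ(G) = 2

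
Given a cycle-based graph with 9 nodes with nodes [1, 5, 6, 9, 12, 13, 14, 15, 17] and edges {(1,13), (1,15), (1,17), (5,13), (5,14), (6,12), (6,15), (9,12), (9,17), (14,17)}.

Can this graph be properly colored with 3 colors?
A valid 3-coloring: color 1: [12, 13, 15, 17]; color 2: [1, 5, 6, 9]; color 3: [14].
(χ(G) = 3 ≤ 3.)

Yes, G is 3-colorable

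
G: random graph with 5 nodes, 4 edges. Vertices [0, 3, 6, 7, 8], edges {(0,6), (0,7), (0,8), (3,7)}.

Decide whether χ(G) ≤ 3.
Yes, G is 3-colorable

A valid 3-coloring: color 1: [0, 3]; color 2: [6, 7, 8].
(χ(G) = 2 ≤ 3.)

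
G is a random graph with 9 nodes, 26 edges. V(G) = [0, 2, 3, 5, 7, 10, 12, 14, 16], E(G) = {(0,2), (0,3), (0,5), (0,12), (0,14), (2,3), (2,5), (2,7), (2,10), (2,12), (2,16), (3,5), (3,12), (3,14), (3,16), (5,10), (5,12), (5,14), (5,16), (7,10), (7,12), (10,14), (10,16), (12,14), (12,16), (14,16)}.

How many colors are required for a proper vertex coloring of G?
χ(G) = 5

Clique number ω(G) = 5 (lower bound: χ ≥ ω).
The clique on [0, 2, 3, 5, 12] has size 5, forcing χ ≥ 5, and the coloring below uses 5 colors, so χ(G) = 5.
A valid 5-coloring: color 1: [10, 12]; color 2: [2, 14]; color 3: [5, 7]; color 4: [0, 16]; color 5: [3].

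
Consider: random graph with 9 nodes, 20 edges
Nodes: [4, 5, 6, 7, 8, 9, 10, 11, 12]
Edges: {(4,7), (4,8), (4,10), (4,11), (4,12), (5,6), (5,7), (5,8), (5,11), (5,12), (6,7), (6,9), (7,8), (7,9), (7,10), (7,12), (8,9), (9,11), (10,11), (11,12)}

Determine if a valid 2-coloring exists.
The clique on vertices [4, 10, 11] has size 3 > 2, so it alone needs 3 colors.

No, G is not 2-colorable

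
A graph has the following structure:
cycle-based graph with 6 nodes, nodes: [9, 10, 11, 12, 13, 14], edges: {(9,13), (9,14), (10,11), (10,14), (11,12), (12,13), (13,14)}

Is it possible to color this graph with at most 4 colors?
A valid 4-coloring: color 1: [12, 14]; color 2: [10, 13]; color 3: [9, 11].
(χ(G) = 3 ≤ 4.)

Yes, G is 4-colorable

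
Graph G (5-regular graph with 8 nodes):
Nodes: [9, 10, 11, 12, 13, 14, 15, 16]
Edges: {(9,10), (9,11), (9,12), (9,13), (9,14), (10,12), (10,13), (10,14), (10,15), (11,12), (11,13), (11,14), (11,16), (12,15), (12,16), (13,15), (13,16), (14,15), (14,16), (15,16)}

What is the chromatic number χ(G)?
Clique number ω(G) = 3 (lower bound: χ ≥ ω).
Odd cycle [11, 16, 15, 10, 9] needs 3 colors (χ ≥ 3).
Vertex 12 is adjacent to every vertex of [9, 10, 11, 15, 16], which already need 3 colors among themselves, so 12 needs a new color (χ ≥ 4).
The coloring below uses 4 colors, so χ(G) = 4.
A valid 4-coloring: color 1: [10, 16]; color 2: [12, 13, 14]; color 3: [9, 15]; color 4: [11].

χ(G) = 4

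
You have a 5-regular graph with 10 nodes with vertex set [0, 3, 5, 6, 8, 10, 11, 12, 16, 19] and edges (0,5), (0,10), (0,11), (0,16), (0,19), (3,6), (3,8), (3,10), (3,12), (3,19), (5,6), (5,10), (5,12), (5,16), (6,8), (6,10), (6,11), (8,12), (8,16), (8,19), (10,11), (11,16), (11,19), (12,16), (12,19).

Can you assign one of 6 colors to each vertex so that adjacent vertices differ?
A valid 6-coloring: color 1: [0, 6, 12]; color 2: [10, 16, 19]; color 3: [3, 5, 11]; color 4: [8].
(χ(G) = 4 ≤ 6.)

Yes, G is 6-colorable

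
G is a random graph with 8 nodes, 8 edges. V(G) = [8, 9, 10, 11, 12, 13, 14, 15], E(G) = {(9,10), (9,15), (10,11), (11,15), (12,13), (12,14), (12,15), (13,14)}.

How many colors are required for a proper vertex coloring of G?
χ(G) = 3

Clique number ω(G) = 3 (lower bound: χ ≥ ω).
The clique on [12, 13, 14] has size 3, forcing χ ≥ 3, and the coloring below uses 3 colors, so χ(G) = 3.
A valid 3-coloring: color 1: [8, 10, 13, 15]; color 2: [9, 11, 12]; color 3: [14].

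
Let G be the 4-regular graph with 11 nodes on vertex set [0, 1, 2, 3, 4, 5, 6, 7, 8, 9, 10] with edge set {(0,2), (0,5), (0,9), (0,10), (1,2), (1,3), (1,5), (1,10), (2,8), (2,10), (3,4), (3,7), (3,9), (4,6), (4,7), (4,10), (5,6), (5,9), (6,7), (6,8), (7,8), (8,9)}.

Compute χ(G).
Clique number ω(G) = 3 (lower bound: χ ≥ ω).
Suppose a proper 3-coloring c exists. The clique [0, 2, 10] takes 3 distinct colors; by symmetry let c(0) = 1, c(2) = 2, c(10) = 3.
- Vertex 1: neighbors [2, 10] already have colors [2, 3] ⇒ c(1) = 1.
- Vertex 3: neighbors [1] already have colors [1]; try each remaining color.
- Case c(3) = 2:
  - Vertex 4: neighbors [3, 10] already have colors [2, 3] ⇒ c(4) = 1.
  - Vertex 7: neighbors [4, 3] already have colors [1, 2] ⇒ c(7) = 3.
  - Vertex 6: neighbors [4, 7] already have colors [1, 3] ⇒ c(6) = 2.
  - Vertex 9: neighbors [0, 3] already have colors [1, 2] ⇒ c(9) = 3.
  - Vertex 5: neighbors [0, 6, 9] already have colors [1, 2, 3] — all 3 colors blocked. Contradiction.
- Case c(3) = 3:
  - Vertex 9: neighbors [0, 3] already have colors [1, 3] ⇒ c(9) = 2.
  - Vertex 5: neighbors [0, 9] already have colors [1, 2] ⇒ c(5) = 3.
  - Vertex 6: neighbors [5] already have colors [3]; try each remaining color.
  - Case c(6) = 1:
    - Vertex 7: neighbors [6, 3] already have colors [1, 3] ⇒ c(7) = 2.
    - Vertex 4: neighbors [6, 7, 3] already have colors [1, 2, 3] — all 3 colors blocked. Contradiction.
  - Case c(6) = 2:
    - Vertex 7: neighbors [6, 3] already have colors [2, 3] ⇒ c(7) = 1.
    - Vertex 4: neighbors [7, 6, 3] already have colors [1, 2, 3] — all 3 colors blocked. Contradiction.
Every case ends in a contradiction, so G has no proper 3-coloring (χ ≥ 4).
The coloring below uses 4 colors, so χ(G) = 4.
A valid 4-coloring: color 1: [1, 7, 9]; color 2: [2, 3, 6]; color 3: [0, 4, 8]; color 4: [5, 10].

χ(G) = 4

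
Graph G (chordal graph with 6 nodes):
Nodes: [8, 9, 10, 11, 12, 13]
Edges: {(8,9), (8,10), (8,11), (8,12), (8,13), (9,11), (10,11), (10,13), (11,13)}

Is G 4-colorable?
Yes, G is 4-colorable

A valid 4-coloring: color 1: [8]; color 2: [11, 12]; color 3: [9, 10]; color 4: [13].
(χ(G) = 4 ≤ 4.)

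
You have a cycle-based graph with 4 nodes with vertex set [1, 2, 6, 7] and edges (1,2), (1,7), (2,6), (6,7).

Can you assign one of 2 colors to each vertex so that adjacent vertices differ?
A valid 2-coloring: color 1: [2, 7]; color 2: [1, 6].
(χ(G) = 2 ≤ 2.)

Yes, G is 2-colorable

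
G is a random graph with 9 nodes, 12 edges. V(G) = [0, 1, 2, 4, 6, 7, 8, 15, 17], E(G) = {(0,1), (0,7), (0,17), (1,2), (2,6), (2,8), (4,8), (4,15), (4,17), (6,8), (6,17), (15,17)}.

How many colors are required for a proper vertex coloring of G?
Clique number ω(G) = 3 (lower bound: χ ≥ ω).
The clique on [2, 6, 8] has size 3, forcing χ ≥ 3, and the coloring below uses 3 colors, so χ(G) = 3.
A valid 3-coloring: color 1: [1, 7, 8, 17]; color 2: [0, 2, 4]; color 3: [6, 15].

χ(G) = 3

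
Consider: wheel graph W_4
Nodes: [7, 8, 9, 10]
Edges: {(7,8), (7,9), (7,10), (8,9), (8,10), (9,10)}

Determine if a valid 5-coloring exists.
Yes, G is 5-colorable

A valid 5-coloring: color 1: [7]; color 2: [10]; color 3: [9]; color 4: [8].
(χ(G) = 4 ≤ 5.)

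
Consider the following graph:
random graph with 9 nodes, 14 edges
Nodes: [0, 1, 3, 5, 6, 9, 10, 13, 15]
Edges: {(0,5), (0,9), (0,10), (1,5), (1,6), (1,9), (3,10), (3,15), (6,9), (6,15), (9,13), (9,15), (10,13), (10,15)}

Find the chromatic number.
Clique number ω(G) = 3 (lower bound: χ ≥ ω).
The clique on [1, 6, 9] has size 3, forcing χ ≥ 3, and the coloring below uses 3 colors, so χ(G) = 3.
A valid 3-coloring: color 1: [5, 9, 10]; color 2: [0, 1, 13, 15]; color 3: [3, 6].

χ(G) = 3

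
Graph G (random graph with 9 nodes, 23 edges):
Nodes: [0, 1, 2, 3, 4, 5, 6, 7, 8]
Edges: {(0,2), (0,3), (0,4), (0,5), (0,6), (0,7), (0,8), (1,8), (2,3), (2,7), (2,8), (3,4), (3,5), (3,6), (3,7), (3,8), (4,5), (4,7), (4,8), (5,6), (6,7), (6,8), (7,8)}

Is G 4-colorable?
The clique on vertices [0, 2, 3, 7, 8] has size 5 > 4, so it alone needs 5 colors.

No, G is not 4-colorable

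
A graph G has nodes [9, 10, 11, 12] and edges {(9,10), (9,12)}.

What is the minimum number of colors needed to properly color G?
Clique number ω(G) = 2 (lower bound: χ ≥ ω).
The graph is bipartite (no odd cycle), so 2 colors suffice: χ(G) = 2.
A valid 2-coloring: color 1: [9, 11]; color 2: [10, 12].

χ(G) = 2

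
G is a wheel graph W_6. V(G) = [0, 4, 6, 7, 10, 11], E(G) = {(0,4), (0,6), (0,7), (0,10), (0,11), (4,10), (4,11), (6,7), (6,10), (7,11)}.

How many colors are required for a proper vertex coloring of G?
χ(G) = 4

Clique number ω(G) = 3 (lower bound: χ ≥ ω).
Odd cycle [10, 6, 7, 11, 4] needs 3 colors (χ ≥ 3).
Vertex 0 is adjacent to every vertex of [4, 6, 7, 10, 11], which already need 3 colors among themselves, so 0 needs a new color (χ ≥ 4).
The coloring below uses 4 colors, so χ(G) = 4.
A valid 4-coloring: color 1: [0]; color 2: [10, 11]; color 3: [4, 6]; color 4: [7].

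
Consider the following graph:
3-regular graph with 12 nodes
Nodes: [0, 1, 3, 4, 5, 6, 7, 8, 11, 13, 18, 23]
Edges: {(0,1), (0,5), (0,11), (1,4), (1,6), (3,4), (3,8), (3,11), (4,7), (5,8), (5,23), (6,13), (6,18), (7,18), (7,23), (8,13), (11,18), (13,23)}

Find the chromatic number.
χ(G) = 3

Clique number ω(G) = 2 (lower bound: χ ≥ ω).
Odd cycle [7, 4, 1, 6, 18] needs 3 colors (χ ≥ 3).
The coloring below uses 3 colors, so χ(G) = 3.
A valid 3-coloring: color 1: [4, 6, 8, 11, 23]; color 2: [0, 3, 7, 13]; color 3: [1, 5, 18].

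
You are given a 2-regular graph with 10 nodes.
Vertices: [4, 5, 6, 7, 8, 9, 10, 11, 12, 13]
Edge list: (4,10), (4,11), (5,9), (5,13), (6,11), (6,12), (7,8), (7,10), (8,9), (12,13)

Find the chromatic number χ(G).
χ(G) = 2

Clique number ω(G) = 2 (lower bound: χ ≥ ω).
The graph is bipartite (no odd cycle), so 2 colors suffice: χ(G) = 2.
A valid 2-coloring: color 1: [5, 8, 10, 11, 12]; color 2: [4, 6, 7, 9, 13].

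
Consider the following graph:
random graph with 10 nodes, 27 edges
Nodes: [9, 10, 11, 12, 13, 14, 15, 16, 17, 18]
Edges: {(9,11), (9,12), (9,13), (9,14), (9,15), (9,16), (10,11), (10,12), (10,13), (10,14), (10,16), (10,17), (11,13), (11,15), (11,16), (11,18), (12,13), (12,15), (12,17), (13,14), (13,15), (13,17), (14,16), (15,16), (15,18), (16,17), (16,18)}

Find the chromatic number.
χ(G) = 4

Clique number ω(G) = 4 (lower bound: χ ≥ ω).
The clique on [9, 11, 15, 16] has size 4, forcing χ ≥ 4, and the coloring below uses 4 colors, so χ(G) = 4.
A valid 4-coloring: color 1: [13, 16]; color 2: [9, 10, 18]; color 3: [11, 12, 14]; color 4: [15, 17].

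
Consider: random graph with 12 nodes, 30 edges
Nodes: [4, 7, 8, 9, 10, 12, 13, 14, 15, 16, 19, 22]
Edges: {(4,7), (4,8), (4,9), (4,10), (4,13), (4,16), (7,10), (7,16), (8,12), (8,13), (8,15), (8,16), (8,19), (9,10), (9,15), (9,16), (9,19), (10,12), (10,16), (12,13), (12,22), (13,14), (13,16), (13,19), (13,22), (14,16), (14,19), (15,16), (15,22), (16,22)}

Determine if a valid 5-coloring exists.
Yes, G is 5-colorable

A valid 5-coloring: color 1: [12, 16, 19]; color 2: [10, 13, 15]; color 3: [4, 14, 22]; color 4: [7, 8, 9].
(χ(G) = 4 ≤ 5.)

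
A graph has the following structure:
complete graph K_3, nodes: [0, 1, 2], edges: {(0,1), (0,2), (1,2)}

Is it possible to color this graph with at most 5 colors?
Yes, G is 5-colorable

A valid 5-coloring: color 1: [2]; color 2: [1]; color 3: [0].
(χ(G) = 3 ≤ 5.)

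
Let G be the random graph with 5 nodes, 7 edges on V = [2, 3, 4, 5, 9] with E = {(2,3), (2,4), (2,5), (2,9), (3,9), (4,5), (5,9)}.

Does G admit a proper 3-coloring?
A valid 3-coloring: color 1: [2]; color 2: [3, 5]; color 3: [4, 9].
(χ(G) = 3 ≤ 3.)

Yes, G is 3-colorable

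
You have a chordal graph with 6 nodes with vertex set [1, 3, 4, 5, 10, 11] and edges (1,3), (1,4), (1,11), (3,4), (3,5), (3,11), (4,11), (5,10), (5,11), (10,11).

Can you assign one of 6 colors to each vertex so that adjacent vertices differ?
A valid 6-coloring: color 1: [11]; color 2: [3, 10]; color 3: [4, 5]; color 4: [1].
(χ(G) = 4 ≤ 6.)

Yes, G is 6-colorable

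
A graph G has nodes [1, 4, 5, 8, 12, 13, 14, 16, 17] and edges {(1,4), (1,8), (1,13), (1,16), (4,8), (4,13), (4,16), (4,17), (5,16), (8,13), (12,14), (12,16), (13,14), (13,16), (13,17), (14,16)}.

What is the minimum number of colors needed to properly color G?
χ(G) = 4

Clique number ω(G) = 4 (lower bound: χ ≥ ω).
The clique on [1, 4, 8, 13] has size 4, forcing χ ≥ 4, and the coloring below uses 4 colors, so χ(G) = 4.
A valid 4-coloring: color 1: [8, 16, 17]; color 2: [5, 12, 13]; color 3: [4, 14]; color 4: [1].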